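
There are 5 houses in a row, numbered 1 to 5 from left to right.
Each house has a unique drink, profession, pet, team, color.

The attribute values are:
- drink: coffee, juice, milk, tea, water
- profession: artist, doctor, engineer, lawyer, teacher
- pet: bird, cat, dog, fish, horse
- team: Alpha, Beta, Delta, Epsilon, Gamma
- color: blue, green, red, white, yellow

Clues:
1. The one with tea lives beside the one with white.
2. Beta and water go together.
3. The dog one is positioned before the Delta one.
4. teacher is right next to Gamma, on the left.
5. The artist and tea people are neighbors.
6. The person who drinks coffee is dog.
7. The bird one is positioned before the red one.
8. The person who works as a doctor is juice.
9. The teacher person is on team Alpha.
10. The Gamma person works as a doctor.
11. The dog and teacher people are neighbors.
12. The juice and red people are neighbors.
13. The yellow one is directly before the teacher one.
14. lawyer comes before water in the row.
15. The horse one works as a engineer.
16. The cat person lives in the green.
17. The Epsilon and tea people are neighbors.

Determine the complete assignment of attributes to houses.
Solution:

House | Drink | Profession | Pet | Team | Color
-----------------------------------------------
  1   | coffee | artist | dog | Epsilon | yellow
  2   | tea | teacher | cat | Alpha | green
  3   | juice | doctor | bird | Gamma | white
  4   | milk | lawyer | fish | Delta | red
  5   | water | engineer | horse | Beta | blue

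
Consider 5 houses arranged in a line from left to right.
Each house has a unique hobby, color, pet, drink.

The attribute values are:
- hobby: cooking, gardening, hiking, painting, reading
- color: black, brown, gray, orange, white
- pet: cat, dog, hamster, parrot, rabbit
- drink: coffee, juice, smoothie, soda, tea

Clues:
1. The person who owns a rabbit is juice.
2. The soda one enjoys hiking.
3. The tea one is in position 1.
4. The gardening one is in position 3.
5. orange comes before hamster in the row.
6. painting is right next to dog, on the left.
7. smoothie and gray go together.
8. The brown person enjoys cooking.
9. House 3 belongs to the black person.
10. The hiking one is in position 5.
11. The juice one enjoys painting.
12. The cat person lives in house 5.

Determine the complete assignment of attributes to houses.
Solution:

House | Hobby | Color | Pet | Drink
-----------------------------------
  1   | cooking | brown | parrot | tea
  2   | painting | orange | rabbit | juice
  3   | gardening | black | dog | coffee
  4   | reading | gray | hamster | smoothie
  5   | hiking | white | cat | soda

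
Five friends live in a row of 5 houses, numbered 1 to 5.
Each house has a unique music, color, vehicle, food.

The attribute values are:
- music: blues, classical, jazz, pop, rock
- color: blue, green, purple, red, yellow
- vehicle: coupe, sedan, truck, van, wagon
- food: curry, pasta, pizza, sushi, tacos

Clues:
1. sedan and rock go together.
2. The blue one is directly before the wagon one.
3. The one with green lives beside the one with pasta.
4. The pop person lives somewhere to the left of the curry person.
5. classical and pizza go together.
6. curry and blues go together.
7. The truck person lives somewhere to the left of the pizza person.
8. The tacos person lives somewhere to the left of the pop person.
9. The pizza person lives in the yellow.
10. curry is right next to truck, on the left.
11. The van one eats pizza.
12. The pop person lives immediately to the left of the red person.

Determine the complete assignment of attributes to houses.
Solution:

House | Music | Color | Vehicle | Food
--------------------------------------
  1   | rock | green | sedan | tacos
  2   | pop | blue | coupe | pasta
  3   | blues | red | wagon | curry
  4   | jazz | purple | truck | sushi
  5   | classical | yellow | van | pizza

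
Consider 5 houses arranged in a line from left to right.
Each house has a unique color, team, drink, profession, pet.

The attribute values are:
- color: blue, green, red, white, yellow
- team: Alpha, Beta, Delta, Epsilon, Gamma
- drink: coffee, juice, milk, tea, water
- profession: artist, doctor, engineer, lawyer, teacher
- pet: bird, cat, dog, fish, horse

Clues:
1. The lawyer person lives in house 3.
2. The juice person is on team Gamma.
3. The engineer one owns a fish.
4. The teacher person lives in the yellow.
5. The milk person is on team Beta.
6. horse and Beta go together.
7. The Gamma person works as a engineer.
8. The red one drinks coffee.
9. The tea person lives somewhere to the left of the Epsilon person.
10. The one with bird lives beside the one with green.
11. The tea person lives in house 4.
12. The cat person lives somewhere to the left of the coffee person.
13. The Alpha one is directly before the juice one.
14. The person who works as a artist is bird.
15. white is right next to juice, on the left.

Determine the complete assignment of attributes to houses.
Solution:

House | Color | Team | Drink | Profession | Pet
-----------------------------------------------
  1   | white | Alpha | water | artist | bird
  2   | green | Gamma | juice | engineer | fish
  3   | blue | Beta | milk | lawyer | horse
  4   | yellow | Delta | tea | teacher | cat
  5   | red | Epsilon | coffee | doctor | dog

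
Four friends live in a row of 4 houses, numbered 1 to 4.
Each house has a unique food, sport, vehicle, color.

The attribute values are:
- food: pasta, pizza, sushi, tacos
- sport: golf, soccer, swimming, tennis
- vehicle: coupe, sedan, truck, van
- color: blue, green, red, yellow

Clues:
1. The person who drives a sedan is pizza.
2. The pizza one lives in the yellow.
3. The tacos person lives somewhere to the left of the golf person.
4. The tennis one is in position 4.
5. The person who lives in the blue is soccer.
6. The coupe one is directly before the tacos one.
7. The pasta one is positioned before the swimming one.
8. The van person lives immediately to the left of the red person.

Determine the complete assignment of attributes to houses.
Solution:

House | Food | Sport | Vehicle | Color
--------------------------------------
  1   | pasta | soccer | coupe | blue
  2   | tacos | swimming | van | green
  3   | sushi | golf | truck | red
  4   | pizza | tennis | sedan | yellow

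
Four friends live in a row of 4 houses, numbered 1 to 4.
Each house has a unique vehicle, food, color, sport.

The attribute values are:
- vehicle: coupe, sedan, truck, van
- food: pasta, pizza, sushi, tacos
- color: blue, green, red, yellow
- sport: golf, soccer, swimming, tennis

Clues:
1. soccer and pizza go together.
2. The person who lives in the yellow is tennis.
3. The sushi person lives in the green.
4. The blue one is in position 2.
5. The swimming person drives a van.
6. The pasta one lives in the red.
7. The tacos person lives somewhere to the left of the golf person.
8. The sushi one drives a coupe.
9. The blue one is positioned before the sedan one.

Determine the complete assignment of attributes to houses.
Solution:

House | Vehicle | Food | Color | Sport
--------------------------------------
  1   | van | pasta | red | swimming
  2   | truck | pizza | blue | soccer
  3   | sedan | tacos | yellow | tennis
  4   | coupe | sushi | green | golf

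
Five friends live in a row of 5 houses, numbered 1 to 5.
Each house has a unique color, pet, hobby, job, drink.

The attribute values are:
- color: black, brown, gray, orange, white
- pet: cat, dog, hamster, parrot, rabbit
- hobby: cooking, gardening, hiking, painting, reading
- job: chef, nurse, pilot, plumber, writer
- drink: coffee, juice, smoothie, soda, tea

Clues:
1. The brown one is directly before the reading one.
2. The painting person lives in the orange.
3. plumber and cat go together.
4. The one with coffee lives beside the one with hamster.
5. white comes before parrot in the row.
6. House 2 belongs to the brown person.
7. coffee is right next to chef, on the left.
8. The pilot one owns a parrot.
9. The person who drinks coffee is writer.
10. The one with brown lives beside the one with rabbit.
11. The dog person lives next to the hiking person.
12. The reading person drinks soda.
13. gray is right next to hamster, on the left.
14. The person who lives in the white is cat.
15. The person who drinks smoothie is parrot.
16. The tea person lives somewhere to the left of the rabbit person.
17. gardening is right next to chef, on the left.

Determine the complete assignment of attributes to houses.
Solution:

House | Color | Pet | Hobby | Job | Drink
-----------------------------------------
  1   | gray | dog | gardening | writer | coffee
  2   | brown | hamster | hiking | chef | tea
  3   | black | rabbit | reading | nurse | soda
  4   | white | cat | cooking | plumber | juice
  5   | orange | parrot | painting | pilot | smoothie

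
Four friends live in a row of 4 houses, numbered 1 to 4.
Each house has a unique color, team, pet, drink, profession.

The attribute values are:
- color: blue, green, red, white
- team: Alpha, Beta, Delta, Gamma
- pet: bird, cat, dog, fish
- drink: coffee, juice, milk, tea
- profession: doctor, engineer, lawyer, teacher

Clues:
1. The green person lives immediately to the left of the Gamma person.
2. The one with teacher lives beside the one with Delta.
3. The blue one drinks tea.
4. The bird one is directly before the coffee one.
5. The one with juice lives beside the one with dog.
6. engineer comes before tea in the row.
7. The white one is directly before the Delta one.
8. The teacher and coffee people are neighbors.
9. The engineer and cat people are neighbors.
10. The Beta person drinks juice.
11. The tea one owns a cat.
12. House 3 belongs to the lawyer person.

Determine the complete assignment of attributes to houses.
Solution:

House | Color | Team | Pet | Drink | Profession
-----------------------------------------------
  1   | white | Beta | bird | juice | teacher
  2   | green | Delta | dog | coffee | engineer
  3   | blue | Gamma | cat | tea | lawyer
  4   | red | Alpha | fish | milk | doctor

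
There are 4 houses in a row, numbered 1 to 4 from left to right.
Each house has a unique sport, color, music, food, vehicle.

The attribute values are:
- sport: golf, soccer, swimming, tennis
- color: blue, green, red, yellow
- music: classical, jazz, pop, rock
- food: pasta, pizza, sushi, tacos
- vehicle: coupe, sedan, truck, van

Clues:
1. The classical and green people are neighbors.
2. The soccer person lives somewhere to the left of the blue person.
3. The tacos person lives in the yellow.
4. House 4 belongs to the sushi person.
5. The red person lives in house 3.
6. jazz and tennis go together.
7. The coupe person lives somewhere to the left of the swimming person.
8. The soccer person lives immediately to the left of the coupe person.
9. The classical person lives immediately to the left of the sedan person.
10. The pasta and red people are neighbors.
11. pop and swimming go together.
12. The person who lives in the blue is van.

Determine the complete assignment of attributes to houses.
Solution:

House | Sport | Color | Music | Food | Vehicle
----------------------------------------------
  1   | golf | yellow | classical | tacos | truck
  2   | soccer | green | rock | pasta | sedan
  3   | tennis | red | jazz | pizza | coupe
  4   | swimming | blue | pop | sushi | van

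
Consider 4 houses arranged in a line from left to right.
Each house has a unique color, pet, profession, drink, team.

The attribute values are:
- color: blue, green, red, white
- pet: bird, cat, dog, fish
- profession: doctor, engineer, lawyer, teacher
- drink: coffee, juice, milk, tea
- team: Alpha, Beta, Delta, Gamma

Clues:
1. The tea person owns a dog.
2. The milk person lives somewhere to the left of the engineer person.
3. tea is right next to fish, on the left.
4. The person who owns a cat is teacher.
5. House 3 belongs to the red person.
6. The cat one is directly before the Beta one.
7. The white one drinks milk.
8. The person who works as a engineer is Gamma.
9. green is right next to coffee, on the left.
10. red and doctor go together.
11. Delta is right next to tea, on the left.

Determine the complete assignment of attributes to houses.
Solution:

House | Color | Pet | Profession | Drink | Team
-----------------------------------------------
  1   | white | cat | teacher | milk | Delta
  2   | green | dog | lawyer | tea | Beta
  3   | red | fish | doctor | coffee | Alpha
  4   | blue | bird | engineer | juice | Gamma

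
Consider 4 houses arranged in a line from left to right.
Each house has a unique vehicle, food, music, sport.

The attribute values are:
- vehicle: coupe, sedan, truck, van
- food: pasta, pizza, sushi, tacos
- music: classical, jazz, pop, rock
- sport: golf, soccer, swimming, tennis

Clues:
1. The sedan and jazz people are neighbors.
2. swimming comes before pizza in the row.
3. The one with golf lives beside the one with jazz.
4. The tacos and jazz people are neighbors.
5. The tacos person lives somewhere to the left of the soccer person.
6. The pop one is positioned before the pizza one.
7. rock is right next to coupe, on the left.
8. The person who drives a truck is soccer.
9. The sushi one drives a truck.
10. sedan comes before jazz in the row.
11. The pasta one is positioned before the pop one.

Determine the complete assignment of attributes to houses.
Solution:

House | Vehicle | Food | Music | Sport
--------------------------------------
  1   | sedan | tacos | rock | golf
  2   | coupe | pasta | jazz | swimming
  3   | truck | sushi | pop | soccer
  4   | van | pizza | classical | tennis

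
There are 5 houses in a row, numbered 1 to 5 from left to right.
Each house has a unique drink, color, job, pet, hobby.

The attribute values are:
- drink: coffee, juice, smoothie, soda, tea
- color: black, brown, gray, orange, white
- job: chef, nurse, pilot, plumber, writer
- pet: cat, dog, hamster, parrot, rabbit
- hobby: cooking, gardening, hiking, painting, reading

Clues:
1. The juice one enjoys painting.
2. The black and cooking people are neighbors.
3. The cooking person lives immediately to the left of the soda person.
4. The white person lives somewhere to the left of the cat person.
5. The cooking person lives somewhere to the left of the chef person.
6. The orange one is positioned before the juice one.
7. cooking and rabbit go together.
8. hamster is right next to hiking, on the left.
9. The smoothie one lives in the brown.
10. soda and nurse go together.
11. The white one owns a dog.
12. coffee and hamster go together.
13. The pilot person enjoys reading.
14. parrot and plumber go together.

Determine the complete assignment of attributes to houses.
Solution:

House | Drink | Color | Job | Pet | Hobby
-----------------------------------------
  1   | coffee | orange | pilot | hamster | reading
  2   | tea | black | plumber | parrot | hiking
  3   | smoothie | brown | writer | rabbit | cooking
  4   | soda | white | nurse | dog | gardening
  5   | juice | gray | chef | cat | painting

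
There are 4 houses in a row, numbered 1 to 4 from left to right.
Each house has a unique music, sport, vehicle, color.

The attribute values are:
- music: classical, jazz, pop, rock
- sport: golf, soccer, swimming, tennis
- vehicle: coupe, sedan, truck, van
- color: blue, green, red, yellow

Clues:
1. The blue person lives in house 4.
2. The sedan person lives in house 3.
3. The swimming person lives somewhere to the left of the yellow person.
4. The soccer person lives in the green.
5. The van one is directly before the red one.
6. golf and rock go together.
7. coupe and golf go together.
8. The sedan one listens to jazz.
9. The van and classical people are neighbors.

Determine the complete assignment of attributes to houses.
Solution:

House | Music | Sport | Vehicle | Color
---------------------------------------
  1   | pop | soccer | van | green
  2   | classical | swimming | truck | red
  3   | jazz | tennis | sedan | yellow
  4   | rock | golf | coupe | blue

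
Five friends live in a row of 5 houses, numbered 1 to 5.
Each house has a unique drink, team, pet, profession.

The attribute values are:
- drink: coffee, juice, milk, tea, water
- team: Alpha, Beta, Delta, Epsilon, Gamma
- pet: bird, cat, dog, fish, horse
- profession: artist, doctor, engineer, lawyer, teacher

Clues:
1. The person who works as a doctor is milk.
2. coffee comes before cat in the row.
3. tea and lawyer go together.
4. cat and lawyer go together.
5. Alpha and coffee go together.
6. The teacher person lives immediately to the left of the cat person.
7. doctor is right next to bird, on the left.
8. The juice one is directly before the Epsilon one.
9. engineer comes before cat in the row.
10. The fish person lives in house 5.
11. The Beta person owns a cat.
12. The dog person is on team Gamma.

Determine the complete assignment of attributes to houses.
Solution:

House | Drink | Team | Pet | Profession
---------------------------------------
  1   | juice | Gamma | dog | engineer
  2   | milk | Epsilon | horse | doctor
  3   | coffee | Alpha | bird | teacher
  4   | tea | Beta | cat | lawyer
  5   | water | Delta | fish | artist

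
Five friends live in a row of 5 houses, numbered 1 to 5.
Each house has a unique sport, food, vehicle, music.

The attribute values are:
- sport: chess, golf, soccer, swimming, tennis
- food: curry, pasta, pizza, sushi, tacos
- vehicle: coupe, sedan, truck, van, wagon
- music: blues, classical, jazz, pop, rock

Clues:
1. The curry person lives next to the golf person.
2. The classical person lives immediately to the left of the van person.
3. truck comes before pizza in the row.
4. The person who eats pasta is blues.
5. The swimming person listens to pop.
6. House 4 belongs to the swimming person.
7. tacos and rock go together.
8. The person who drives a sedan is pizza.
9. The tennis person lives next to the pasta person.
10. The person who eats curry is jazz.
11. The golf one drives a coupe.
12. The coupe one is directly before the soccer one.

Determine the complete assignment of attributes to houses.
Solution:

House | Sport | Food | Vehicle | Music
--------------------------------------
  1   | tennis | curry | truck | jazz
  2   | golf | pasta | coupe | blues
  3   | soccer | pizza | sedan | classical
  4   | swimming | sushi | van | pop
  5   | chess | tacos | wagon | rock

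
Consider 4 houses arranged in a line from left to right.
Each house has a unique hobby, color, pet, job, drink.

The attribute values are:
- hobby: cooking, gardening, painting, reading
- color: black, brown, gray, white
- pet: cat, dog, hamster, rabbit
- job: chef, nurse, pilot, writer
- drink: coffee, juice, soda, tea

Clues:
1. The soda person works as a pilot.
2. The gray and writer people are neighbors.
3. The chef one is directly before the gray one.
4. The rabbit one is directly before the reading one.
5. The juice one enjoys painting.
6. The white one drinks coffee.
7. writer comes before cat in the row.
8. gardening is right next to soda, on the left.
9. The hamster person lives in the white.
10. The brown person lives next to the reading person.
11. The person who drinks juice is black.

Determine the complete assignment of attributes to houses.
Solution:

House | Hobby | Color | Pet | Job | Drink
-----------------------------------------
  1   | gardening | brown | rabbit | chef | tea
  2   | reading | gray | dog | pilot | soda
  3   | cooking | white | hamster | writer | coffee
  4   | painting | black | cat | nurse | juice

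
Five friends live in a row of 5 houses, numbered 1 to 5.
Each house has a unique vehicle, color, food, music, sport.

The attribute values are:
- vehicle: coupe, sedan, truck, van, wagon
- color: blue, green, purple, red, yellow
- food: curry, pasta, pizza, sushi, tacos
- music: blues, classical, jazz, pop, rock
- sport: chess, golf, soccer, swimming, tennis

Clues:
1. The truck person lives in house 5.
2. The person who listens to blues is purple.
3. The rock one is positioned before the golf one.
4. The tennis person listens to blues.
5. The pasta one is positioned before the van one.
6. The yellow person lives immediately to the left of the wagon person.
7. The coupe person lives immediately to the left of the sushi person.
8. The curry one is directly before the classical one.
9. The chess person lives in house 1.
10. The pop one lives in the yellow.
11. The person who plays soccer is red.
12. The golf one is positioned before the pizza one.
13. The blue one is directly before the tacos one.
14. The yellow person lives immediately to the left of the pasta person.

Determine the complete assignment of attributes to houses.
Solution:

House | Vehicle | Color | Food | Music | Sport
----------------------------------------------
  1   | sedan | yellow | curry | pop | chess
  2   | wagon | blue | pasta | classical | swimming
  3   | coupe | red | tacos | rock | soccer
  4   | van | green | sushi | jazz | golf
  5   | truck | purple | pizza | blues | tennis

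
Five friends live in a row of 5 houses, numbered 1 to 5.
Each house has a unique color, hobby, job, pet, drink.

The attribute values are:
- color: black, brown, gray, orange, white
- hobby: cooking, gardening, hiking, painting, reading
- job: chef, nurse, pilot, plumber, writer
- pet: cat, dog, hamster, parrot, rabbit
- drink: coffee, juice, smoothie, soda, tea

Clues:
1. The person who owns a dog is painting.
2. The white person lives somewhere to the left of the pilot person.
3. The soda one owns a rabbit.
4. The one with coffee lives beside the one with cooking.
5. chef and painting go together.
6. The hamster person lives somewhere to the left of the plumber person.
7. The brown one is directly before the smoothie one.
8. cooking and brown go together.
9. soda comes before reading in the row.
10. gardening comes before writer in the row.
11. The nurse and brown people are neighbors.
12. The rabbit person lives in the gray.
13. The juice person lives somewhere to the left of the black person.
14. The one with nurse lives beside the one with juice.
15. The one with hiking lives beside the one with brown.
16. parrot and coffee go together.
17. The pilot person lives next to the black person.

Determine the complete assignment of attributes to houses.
Solution:

House | Color | Hobby | Job | Pet | Drink
-----------------------------------------
  1   | white | hiking | nurse | parrot | coffee
  2   | brown | cooking | pilot | hamster | juice
  3   | black | painting | chef | dog | smoothie
  4   | gray | gardening | plumber | rabbit | soda
  5   | orange | reading | writer | cat | tea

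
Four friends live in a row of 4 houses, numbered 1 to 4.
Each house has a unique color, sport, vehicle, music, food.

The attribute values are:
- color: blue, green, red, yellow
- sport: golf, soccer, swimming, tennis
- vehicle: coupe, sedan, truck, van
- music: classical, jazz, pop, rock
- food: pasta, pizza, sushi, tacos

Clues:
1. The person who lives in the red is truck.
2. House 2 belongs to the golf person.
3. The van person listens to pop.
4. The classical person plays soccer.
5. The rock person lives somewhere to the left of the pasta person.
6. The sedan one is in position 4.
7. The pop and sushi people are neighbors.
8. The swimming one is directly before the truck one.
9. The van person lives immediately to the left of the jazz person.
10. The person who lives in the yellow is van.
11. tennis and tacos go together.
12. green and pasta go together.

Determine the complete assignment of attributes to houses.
Solution:

House | Color | Sport | Vehicle | Music | Food
----------------------------------------------
  1   | yellow | swimming | van | pop | pizza
  2   | red | golf | truck | jazz | sushi
  3   | blue | tennis | coupe | rock | tacos
  4   | green | soccer | sedan | classical | pasta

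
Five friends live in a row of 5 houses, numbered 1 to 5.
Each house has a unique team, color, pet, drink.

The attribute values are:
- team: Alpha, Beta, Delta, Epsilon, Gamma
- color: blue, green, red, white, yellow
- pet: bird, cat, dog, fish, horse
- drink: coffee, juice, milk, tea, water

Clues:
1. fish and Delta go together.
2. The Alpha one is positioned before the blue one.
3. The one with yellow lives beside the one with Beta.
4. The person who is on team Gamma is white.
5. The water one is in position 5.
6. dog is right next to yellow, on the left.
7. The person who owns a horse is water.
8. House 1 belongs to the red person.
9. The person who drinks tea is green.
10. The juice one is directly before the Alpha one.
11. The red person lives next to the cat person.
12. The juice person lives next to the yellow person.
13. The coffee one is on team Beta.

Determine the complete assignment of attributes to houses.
Solution:

House | Team | Color | Pet | Drink
----------------------------------
  1   | Epsilon | red | dog | juice
  2   | Alpha | yellow | cat | milk
  3   | Beta | blue | bird | coffee
  4   | Delta | green | fish | tea
  5   | Gamma | white | horse | water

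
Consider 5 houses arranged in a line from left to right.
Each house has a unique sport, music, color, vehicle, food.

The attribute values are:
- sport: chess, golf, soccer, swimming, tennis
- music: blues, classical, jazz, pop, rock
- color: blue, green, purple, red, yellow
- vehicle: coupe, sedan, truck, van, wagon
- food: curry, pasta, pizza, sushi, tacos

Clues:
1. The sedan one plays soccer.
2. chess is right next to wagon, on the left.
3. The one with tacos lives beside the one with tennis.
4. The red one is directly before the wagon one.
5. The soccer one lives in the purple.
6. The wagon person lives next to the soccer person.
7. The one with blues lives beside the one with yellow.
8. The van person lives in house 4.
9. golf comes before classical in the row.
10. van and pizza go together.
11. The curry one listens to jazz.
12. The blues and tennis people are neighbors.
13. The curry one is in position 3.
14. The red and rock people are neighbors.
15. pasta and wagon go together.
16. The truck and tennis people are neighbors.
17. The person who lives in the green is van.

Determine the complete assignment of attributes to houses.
Solution:

House | Sport | Music | Color | Vehicle | Food
----------------------------------------------
  1   | chess | blues | red | truck | tacos
  2   | tennis | rock | yellow | wagon | pasta
  3   | soccer | jazz | purple | sedan | curry
  4   | golf | pop | green | van | pizza
  5   | swimming | classical | blue | coupe | sushi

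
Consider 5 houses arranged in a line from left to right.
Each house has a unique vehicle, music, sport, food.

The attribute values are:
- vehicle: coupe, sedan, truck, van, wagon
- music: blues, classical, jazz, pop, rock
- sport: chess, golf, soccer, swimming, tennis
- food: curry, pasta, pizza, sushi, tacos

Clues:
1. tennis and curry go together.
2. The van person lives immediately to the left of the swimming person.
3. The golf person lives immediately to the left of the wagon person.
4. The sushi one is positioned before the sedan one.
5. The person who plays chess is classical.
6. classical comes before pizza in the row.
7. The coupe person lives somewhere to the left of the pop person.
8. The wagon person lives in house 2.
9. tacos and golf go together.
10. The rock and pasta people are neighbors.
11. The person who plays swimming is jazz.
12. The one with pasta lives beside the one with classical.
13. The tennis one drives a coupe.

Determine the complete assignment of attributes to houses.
Solution:

House | Vehicle | Music | Sport | Food
--------------------------------------
  1   | van | rock | golf | tacos
  2   | wagon | jazz | swimming | pasta
  3   | truck | classical | chess | sushi
  4   | coupe | blues | tennis | curry
  5   | sedan | pop | soccer | pizza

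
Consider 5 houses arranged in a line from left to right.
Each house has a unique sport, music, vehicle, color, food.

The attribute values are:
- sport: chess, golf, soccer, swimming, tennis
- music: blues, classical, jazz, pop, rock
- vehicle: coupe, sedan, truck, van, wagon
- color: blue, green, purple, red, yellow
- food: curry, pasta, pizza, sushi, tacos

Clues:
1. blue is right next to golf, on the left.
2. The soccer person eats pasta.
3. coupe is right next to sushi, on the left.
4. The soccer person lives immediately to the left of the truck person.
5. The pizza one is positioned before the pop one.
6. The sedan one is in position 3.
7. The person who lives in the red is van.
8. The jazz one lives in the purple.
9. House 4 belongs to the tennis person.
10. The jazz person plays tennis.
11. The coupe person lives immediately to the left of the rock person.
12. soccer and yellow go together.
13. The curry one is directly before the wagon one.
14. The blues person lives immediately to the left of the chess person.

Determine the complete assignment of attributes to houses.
Solution:

House | Sport | Music | Vehicle | Color | Food
----------------------------------------------
  1   | soccer | blues | coupe | yellow | pasta
  2   | chess | rock | truck | blue | sushi
  3   | golf | classical | sedan | green | curry
  4   | tennis | jazz | wagon | purple | pizza
  5   | swimming | pop | van | red | tacos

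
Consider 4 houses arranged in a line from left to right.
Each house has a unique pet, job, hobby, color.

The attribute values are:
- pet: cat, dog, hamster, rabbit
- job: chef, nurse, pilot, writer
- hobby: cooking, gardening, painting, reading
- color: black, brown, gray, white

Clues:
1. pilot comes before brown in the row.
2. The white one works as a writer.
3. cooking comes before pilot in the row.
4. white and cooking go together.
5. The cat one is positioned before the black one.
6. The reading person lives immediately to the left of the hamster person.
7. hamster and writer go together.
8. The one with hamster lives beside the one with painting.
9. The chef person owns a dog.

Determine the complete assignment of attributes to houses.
Solution:

House | Pet | Job | Hobby | Color
---------------------------------
  1   | cat | nurse | reading | gray
  2   | hamster | writer | cooking | white
  3   | rabbit | pilot | painting | black
  4   | dog | chef | gardening | brown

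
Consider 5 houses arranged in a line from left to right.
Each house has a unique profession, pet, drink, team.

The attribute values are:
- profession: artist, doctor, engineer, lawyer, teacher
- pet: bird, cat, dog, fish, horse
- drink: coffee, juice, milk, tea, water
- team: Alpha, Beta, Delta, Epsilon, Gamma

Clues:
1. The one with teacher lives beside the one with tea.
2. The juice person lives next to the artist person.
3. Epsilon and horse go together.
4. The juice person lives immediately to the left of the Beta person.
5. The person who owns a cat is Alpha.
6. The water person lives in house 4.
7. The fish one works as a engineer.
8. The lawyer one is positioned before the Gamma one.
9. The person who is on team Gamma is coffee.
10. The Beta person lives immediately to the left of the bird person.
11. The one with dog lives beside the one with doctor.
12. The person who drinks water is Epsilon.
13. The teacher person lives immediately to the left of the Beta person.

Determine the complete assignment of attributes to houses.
Solution:

House | Profession | Pet | Drink | Team
---------------------------------------
  1   | teacher | cat | juice | Alpha
  2   | artist | dog | tea | Beta
  3   | doctor | bird | milk | Delta
  4   | lawyer | horse | water | Epsilon
  5   | engineer | fish | coffee | Gamma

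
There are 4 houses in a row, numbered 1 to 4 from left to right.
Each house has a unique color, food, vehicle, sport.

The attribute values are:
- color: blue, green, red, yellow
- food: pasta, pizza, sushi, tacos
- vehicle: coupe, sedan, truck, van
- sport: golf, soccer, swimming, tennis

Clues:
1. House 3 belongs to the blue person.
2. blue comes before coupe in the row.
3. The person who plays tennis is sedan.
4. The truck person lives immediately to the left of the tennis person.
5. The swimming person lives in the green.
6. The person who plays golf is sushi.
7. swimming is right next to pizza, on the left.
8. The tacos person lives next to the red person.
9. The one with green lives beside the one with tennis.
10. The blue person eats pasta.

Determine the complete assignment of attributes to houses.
Solution:

House | Color | Food | Vehicle | Sport
--------------------------------------
  1   | green | tacos | truck | swimming
  2   | red | pizza | sedan | tennis
  3   | blue | pasta | van | soccer
  4   | yellow | sushi | coupe | golf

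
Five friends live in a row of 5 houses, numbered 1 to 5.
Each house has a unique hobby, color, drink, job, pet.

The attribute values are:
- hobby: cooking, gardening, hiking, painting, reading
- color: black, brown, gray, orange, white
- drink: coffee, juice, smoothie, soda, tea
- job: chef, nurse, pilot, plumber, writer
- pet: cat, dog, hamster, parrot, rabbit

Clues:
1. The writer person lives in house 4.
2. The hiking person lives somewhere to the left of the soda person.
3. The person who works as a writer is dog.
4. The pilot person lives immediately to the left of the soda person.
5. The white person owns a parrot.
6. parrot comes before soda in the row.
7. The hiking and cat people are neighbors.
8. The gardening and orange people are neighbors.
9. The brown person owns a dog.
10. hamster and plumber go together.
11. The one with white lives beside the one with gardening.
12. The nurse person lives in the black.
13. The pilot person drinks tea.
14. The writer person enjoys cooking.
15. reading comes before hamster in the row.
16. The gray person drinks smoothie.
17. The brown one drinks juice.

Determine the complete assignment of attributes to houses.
Solution:

House | Hobby | Color | Drink | Job | Pet
-----------------------------------------
  1   | hiking | white | tea | pilot | parrot
  2   | gardening | black | soda | nurse | cat
  3   | reading | orange | coffee | chef | rabbit
  4   | cooking | brown | juice | writer | dog
  5   | painting | gray | smoothie | plumber | hamster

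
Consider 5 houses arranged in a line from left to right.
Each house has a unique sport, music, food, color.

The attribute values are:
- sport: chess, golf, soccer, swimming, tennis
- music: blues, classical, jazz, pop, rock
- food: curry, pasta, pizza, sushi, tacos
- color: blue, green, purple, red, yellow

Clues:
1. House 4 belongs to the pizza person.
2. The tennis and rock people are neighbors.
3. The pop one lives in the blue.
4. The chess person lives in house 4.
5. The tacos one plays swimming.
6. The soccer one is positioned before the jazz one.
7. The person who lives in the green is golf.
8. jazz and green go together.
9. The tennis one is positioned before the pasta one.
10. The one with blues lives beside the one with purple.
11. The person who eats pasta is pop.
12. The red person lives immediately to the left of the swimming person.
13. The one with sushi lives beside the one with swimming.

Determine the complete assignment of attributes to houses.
Solution:

House | Sport | Music | Food | Color
------------------------------------
  1   | tennis | blues | sushi | red
  2   | swimming | rock | tacos | purple
  3   | soccer | pop | pasta | blue
  4   | chess | classical | pizza | yellow
  5   | golf | jazz | curry | green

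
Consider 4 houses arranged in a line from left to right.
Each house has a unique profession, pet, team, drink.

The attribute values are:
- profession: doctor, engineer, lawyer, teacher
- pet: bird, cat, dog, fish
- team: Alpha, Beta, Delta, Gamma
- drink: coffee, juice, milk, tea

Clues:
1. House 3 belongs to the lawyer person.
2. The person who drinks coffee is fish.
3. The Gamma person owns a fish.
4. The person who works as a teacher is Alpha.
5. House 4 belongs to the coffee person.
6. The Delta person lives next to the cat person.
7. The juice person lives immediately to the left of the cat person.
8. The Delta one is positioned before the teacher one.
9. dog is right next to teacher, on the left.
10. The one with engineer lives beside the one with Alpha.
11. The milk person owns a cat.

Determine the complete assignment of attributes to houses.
Solution:

House | Profession | Pet | Team | Drink
---------------------------------------
  1   | engineer | dog | Delta | juice
  2   | teacher | cat | Alpha | milk
  3   | lawyer | bird | Beta | tea
  4   | doctor | fish | Gamma | coffee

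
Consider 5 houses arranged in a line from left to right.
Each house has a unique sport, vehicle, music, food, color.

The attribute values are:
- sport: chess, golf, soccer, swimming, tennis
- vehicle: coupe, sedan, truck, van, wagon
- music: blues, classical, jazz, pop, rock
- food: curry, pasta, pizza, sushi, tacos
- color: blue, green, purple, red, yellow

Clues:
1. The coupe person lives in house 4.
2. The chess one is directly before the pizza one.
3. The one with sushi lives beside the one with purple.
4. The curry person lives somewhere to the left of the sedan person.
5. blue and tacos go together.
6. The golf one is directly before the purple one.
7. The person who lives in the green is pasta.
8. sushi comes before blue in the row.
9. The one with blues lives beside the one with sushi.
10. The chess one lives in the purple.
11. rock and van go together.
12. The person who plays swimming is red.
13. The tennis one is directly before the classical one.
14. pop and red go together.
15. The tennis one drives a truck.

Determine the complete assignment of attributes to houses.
Solution:

House | Sport | Vehicle | Music | Food | Color
----------------------------------------------
  1   | tennis | truck | blues | pasta | green
  2   | golf | wagon | classical | sushi | yellow
  3   | chess | van | rock | curry | purple
  4   | swimming | coupe | pop | pizza | red
  5   | soccer | sedan | jazz | tacos | blue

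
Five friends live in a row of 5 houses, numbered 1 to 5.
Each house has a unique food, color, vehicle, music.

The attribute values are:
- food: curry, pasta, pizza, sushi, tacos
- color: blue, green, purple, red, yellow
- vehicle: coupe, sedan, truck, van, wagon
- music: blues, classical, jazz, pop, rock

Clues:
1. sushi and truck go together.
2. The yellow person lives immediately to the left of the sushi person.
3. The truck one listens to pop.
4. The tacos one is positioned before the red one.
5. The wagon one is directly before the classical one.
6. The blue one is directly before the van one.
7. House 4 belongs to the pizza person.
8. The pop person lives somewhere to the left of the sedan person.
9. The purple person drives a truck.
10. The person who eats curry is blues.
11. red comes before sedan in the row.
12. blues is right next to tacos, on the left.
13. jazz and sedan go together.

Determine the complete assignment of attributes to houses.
Solution:

House | Food | Color | Vehicle | Music
--------------------------------------
  1   | curry | blue | wagon | blues
  2   | tacos | yellow | van | classical
  3   | sushi | purple | truck | pop
  4   | pizza | red | coupe | rock
  5   | pasta | green | sedan | jazz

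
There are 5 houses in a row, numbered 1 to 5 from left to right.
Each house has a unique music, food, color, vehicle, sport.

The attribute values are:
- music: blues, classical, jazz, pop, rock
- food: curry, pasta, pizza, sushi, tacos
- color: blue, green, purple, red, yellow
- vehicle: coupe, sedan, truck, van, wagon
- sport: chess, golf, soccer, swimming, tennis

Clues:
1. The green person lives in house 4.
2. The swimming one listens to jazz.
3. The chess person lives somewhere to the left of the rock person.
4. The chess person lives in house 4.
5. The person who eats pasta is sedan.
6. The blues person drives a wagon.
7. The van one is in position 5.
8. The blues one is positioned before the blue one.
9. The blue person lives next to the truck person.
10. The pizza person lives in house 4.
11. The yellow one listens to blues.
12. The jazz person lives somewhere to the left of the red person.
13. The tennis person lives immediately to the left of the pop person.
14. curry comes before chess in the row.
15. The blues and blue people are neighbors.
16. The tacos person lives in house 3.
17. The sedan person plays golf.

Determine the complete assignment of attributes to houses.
Solution:

House | Music | Food | Color | Vehicle | Sport
----------------------------------------------
  1   | blues | curry | yellow | wagon | tennis
  2   | pop | pasta | blue | sedan | golf
  3   | jazz | tacos | purple | truck | swimming
  4   | classical | pizza | green | coupe | chess
  5   | rock | sushi | red | van | soccer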